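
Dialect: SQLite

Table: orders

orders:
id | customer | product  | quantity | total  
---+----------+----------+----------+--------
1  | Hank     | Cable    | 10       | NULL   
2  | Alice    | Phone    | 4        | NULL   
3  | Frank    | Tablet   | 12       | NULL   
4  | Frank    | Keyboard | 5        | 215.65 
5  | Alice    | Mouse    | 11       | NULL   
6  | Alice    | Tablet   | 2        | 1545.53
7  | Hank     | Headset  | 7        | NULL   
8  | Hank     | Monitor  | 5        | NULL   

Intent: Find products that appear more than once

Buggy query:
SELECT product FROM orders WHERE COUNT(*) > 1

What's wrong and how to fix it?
Bug: COUNT(*) is an aggregate and cannot be used in WHERE

Fix: GROUP BY product, then filter groups with HAVING COUNT(*) > 1

Corrected query:
SELECT product FROM orders GROUP BY product HAVING COUNT(*) > 1

Result:
product
-------
Tablet 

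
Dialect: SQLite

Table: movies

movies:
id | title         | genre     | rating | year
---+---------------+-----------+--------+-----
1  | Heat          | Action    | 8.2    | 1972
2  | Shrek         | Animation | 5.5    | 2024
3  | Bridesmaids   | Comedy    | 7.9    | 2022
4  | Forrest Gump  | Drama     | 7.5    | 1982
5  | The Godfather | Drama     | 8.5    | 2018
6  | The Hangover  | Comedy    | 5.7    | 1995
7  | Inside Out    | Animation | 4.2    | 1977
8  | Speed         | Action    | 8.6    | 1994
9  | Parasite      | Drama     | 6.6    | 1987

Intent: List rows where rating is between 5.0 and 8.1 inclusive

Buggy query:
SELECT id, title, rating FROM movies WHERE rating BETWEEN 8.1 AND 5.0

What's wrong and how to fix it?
Bug: BETWEEN expects the lower bound first; with 8.1 AND 5.0 the range is empty

Fix: Write BETWEEN 5.0 AND 8.1

Corrected query:
SELECT id, title, rating FROM movies WHERE rating BETWEEN 5.0 AND 8.1

Result:
id | title        | rating
---+--------------+-------
2  | Shrek        | 5.5   
3  | Bridesmaids  | 7.9   
4  | Forrest Gump | 7.5   
6  | The Hangover | 5.7   
9  | Parasite     | 6.6   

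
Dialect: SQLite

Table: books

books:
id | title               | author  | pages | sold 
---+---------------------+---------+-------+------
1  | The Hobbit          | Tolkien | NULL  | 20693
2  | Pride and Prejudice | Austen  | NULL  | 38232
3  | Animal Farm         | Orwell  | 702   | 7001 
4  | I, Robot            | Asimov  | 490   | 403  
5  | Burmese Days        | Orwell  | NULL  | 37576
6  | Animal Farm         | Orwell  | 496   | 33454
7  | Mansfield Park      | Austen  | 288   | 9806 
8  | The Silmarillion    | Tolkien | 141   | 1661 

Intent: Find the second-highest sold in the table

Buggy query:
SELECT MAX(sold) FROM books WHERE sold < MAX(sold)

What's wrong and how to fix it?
Bug: MAX(sold) on the right of the comparison is an aggregate-in-WHERE error

Fix: Compute the overall MAX in a subquery, then take MAX of rows below it

Corrected query:
SELECT MAX(sold) FROM books WHERE sold < (SELECT MAX(sold) FROM books)

Result:
MAX(sold)
---------
37576    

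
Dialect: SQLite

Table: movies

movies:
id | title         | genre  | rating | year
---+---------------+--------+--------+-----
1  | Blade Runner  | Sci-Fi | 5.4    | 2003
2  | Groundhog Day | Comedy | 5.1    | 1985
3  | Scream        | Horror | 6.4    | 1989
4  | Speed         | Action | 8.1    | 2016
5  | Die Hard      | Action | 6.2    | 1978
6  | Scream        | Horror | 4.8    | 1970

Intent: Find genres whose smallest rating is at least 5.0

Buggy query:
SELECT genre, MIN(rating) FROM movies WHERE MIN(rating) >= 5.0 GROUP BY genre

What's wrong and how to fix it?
Bug: Aggregates like MIN are computed per group after WHERE runs

Fix: Replace WHERE with HAVING after the GROUP BY

Corrected query:
SELECT genre, MIN(rating) FROM movies GROUP BY genre HAVING MIN(rating) >= 5.0

Result:
genre  | MIN(rating)
-------+------------
Action | 6.2        
Comedy | 5.1        
Sci-Fi | 5.4        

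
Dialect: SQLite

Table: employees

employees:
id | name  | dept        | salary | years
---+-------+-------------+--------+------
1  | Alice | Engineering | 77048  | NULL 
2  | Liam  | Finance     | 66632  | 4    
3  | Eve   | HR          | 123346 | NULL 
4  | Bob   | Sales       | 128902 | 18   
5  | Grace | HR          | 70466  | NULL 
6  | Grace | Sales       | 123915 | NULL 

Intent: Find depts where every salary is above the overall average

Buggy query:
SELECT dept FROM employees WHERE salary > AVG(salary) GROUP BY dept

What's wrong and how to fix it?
Bug: AVG() is an aggregate; it can't sit directly in WHERE

Fix: Use a subquery for AVG and a HAVING MIN(...) filter so the condition holds for every row in the group

Corrected query:
SELECT dept FROM employees GROUP BY dept HAVING MIN(salary) > (SELECT AVG(salary) FROM employees)

Result:
dept 
-----
Sales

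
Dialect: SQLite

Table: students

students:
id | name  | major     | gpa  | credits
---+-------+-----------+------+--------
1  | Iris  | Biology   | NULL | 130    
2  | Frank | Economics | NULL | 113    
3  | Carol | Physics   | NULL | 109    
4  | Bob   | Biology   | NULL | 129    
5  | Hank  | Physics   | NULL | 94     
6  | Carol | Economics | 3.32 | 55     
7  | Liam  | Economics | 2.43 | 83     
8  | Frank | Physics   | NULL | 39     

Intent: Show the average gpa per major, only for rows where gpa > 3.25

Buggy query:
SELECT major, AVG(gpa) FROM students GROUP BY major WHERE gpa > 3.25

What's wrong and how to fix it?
Bug: WHERE cannot follow GROUP BY

Fix: Place WHERE between FROM and GROUP BY

Corrected query:
SELECT major, AVG(gpa) FROM students WHERE gpa > 3.25 GROUP BY major

Result:
major     | AVG(gpa)
----------+---------
Economics | 3.32    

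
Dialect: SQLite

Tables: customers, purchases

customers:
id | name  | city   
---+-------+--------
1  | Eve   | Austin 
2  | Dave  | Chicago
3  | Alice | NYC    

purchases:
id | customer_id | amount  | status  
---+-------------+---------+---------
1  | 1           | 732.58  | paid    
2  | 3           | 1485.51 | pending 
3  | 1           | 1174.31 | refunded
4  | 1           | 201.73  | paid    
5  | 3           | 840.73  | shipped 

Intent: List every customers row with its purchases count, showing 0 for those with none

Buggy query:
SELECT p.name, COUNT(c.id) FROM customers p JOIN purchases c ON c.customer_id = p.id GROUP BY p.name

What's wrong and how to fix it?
Bug: INNER JOIN drops customers rows that have no matching purchases rows

Fix: Switch to LEFT JOIN to retain unmatched parent rows

Corrected query:
SELECT p.name, COUNT(c.id) FROM customers p LEFT JOIN purchases c ON c.customer_id = p.id GROUP BY p.name

Result:
name  | COUNT(c.id)
------+------------
Alice | 2          
Dave  | 0          
Eve   | 3          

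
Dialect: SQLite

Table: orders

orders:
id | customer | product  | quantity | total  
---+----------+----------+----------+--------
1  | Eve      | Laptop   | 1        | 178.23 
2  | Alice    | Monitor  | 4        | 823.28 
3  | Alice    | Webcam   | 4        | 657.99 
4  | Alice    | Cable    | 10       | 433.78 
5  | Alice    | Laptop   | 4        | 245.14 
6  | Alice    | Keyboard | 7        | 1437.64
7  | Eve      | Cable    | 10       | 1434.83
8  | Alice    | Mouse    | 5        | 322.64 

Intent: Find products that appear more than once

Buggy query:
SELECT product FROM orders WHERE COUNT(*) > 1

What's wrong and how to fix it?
Bug: WHERE can't reference COUNT(*); aggregates are computed after WHERE

Fix: Group first, then use HAVING for the count condition

Corrected query:
SELECT product FROM orders GROUP BY product HAVING COUNT(*) > 1

Result:
product
-------
Cable  
Laptop 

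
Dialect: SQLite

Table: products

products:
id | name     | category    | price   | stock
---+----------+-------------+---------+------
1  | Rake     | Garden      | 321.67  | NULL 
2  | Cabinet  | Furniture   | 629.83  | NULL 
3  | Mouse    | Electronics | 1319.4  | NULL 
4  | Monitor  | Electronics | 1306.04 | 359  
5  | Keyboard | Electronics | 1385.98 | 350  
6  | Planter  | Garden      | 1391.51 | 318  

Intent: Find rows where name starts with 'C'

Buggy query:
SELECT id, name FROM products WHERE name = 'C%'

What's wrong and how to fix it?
Bug: Wildcards only work with LIKE; '=' treats '%' as a literal character

Fix: Replace '=' with LIKE so 'C%' is treated as a pattern

Corrected query:
SELECT id, name FROM products WHERE name LIKE 'C%'

Result:
id | name   
---+--------
2  | Cabinet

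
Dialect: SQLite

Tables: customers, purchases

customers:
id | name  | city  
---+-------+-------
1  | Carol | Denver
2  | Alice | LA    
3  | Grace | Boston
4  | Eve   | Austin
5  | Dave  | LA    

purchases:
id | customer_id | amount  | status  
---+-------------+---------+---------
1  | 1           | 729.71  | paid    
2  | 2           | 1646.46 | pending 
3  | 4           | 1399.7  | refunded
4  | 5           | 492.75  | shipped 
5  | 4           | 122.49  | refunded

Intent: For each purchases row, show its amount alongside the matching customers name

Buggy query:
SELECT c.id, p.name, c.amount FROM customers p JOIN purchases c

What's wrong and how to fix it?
Bug: Missing join condition: each purchases row is matched to all customers rows instead of just its own

Fix: Add ON c.customer_id = p.id to the JOIN

Corrected query:
SELECT c.id, p.name, c.amount FROM customers p JOIN purchases c ON c.customer_id = p.id

Result:
id | name  | amount 
---+-------+--------
1  | Carol | 729.71 
2  | Alice | 1646.46
3  | Eve   | 1399.7 
4  | Dave  | 492.75 
5  | Eve   | 122.49 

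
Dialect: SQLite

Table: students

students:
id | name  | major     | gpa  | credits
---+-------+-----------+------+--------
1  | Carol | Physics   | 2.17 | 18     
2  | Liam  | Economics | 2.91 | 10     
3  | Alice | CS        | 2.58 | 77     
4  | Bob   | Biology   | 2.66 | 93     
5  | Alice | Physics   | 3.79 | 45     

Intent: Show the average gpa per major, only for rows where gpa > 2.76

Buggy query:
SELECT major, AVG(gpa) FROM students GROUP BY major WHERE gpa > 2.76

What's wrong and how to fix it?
Bug: Row-level WHERE must come before GROUP BY in the clause order

Fix: Move the WHERE clause before GROUP BY

Corrected query:
SELECT major, AVG(gpa) FROM students WHERE gpa > 2.76 GROUP BY major

Result:
major     | AVG(gpa)
----------+---------
Economics | 2.91    
Physics   | 3.79    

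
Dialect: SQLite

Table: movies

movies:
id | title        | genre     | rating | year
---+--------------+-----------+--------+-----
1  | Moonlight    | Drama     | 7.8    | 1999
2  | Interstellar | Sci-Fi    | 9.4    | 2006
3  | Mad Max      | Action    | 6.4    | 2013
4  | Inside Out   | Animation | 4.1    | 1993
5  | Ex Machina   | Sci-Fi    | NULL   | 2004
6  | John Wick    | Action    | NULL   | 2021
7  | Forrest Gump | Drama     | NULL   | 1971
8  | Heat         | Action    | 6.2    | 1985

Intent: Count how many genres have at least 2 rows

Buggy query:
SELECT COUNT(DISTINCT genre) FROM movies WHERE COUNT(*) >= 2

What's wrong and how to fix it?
Bug: WHERE filters individual rows, not groups, so a group-level COUNT is invalid there

Fix: Use a subquery that GROUPs and filters with HAVING, then count its rows

Corrected query:
SELECT COUNT(*) FROM (SELECT genre FROM movies GROUP BY genre HAVING COUNT(*) >= 2)

Result:
COUNT(*)
--------
3       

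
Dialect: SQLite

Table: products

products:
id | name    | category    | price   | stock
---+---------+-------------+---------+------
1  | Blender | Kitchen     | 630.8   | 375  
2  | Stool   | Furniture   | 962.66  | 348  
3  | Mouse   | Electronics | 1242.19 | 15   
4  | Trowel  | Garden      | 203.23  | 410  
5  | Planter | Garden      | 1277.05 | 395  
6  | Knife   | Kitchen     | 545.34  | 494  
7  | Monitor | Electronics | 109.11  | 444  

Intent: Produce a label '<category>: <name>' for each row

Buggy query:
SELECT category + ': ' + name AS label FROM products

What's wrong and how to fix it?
Bug: SQLite uses || for string concatenation; + coerces text to numbers (yielding 0)

Fix: Replace + with || to concatenate text

Corrected query:
SELECT category || ': ' || name AS label FROM products

Result:
label               
--------------------
Kitchen: Blender    
Furniture: Stool    
Electronics: Mouse  
Garden: Trowel      
Garden: Planter     
Kitchen: Knife      
Electronics: Monitor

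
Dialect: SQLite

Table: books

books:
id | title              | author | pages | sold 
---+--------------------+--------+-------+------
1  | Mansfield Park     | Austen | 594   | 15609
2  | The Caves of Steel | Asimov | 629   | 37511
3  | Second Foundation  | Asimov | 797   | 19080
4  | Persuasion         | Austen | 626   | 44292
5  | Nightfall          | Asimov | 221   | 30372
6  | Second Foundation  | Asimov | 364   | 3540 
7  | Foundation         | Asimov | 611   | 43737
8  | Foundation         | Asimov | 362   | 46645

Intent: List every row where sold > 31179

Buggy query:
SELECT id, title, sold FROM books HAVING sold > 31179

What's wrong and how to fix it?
Bug: This is a non-aggregate query (no GROUP BY, no aggregates), so in SQLite the HAVING clause is invalid here; a row-level condition belongs in WHERE

Fix: Replace HAVING with WHERE since the condition applies to individual rows

Corrected query:
SELECT id, title, sold FROM books WHERE sold > 31179

Result:
id | title              | sold 
---+--------------------+------
2  | The Caves of Steel | 37511
4  | Persuasion         | 44292
7  | Foundation         | 43737
8  | Foundation         | 46645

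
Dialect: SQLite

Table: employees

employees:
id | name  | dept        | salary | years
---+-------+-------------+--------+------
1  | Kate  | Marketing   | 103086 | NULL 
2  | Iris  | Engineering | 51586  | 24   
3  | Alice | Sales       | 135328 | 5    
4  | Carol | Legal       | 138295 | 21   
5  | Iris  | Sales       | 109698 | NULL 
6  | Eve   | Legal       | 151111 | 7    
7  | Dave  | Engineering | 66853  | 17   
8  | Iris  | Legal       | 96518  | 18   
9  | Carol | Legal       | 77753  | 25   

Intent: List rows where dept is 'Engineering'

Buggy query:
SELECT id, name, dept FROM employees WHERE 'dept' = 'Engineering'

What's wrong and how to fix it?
Bug: Single quotes denote string literals in SQL; the column name is being compared as a constant string

Fix: Reference the column as dept without single quotes

Corrected query:
SELECT id, name, dept FROM employees WHERE dept = 'Engineering'

Result:
id | name | dept       
---+------+------------
2  | Iris | Engineering
7  | Dave | Engineering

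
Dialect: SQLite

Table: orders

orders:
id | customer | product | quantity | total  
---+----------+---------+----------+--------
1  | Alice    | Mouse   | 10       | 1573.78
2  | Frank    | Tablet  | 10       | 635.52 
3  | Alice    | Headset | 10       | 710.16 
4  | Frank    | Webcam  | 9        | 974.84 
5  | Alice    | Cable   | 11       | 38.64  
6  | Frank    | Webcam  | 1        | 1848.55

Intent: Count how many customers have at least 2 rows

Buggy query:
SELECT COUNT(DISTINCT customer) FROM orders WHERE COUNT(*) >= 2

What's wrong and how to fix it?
Bug: COUNT(*) cannot appear in WHERE; the per-group count doesn't exist yet

Fix: Use a subquery that GROUPs and filters with HAVING, then count its rows

Corrected query:
SELECT COUNT(*) FROM (SELECT customer FROM orders GROUP BY customer HAVING COUNT(*) >= 2)

Result:
COUNT(*)
--------
2       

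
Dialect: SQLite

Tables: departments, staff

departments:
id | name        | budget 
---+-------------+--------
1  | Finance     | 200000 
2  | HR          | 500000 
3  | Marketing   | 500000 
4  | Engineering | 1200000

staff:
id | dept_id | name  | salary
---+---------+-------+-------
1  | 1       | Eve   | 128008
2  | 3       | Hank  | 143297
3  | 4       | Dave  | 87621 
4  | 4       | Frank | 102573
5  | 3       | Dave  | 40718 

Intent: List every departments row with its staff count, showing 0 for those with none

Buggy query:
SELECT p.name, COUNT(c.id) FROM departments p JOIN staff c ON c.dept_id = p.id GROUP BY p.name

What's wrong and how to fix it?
Bug: INNER JOIN drops departments rows that have no matching staff rows

Fix: Use LEFT JOIN so parents without children still appear (COUNT(c.id) gives 0)

Corrected query:
SELECT p.name, COUNT(c.id) FROM departments p LEFT JOIN staff c ON c.dept_id = p.id GROUP BY p.name

Result:
name        | COUNT(c.id)
------------+------------
Engineering | 2          
Finance     | 1          
HR          | 0          
Marketing   | 2          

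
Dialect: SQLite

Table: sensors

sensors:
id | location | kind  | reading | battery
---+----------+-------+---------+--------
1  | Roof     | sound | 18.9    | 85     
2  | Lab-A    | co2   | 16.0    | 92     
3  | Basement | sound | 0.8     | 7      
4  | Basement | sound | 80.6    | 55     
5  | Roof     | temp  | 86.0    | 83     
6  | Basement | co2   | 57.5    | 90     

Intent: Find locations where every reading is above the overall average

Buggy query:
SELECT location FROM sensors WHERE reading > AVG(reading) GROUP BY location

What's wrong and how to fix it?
Bug: WHERE evaluates per row before aggregation, so AVG() is unavailable

Fix: Compute the overall average in a scalar subquery and compare each group's MIN against it in HAVING

Corrected query:
SELECT location FROM sensors GROUP BY location HAVING MIN(reading) > (SELECT AVG(reading) FROM sensors)

Result:
(no rows)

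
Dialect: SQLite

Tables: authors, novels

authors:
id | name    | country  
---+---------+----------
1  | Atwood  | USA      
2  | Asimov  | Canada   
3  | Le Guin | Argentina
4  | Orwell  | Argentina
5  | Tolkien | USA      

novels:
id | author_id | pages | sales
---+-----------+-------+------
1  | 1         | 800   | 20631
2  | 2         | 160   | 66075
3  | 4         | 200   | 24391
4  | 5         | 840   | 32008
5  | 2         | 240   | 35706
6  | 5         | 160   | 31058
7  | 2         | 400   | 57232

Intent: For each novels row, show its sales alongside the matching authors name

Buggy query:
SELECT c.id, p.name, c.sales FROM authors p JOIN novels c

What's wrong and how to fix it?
Bug: Missing join condition: each novels row is matched to all authors rows instead of just its own

Fix: Add ON c.author_id = p.id to the JOIN

Corrected query:
SELECT c.id, p.name, c.sales FROM authors p JOIN novels c ON c.author_id = p.id

Result:
id | name    | sales
---+---------+------
1  | Atwood  | 20631
2  | Asimov  | 66075
3  | Orwell  | 24391
4  | Tolkien | 32008
5  | Asimov  | 35706
6  | Tolkien | 31058
7  | Asimov  | 57232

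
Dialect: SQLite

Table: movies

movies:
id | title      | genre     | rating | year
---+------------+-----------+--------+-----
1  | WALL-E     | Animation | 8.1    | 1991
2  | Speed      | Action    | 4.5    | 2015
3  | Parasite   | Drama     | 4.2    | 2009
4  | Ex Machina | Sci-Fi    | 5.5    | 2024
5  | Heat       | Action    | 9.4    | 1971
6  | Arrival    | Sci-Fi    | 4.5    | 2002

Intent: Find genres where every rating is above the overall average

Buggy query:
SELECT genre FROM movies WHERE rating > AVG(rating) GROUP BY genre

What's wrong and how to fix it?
Bug: WHERE evaluates per row before aggregation, so AVG() is unavailable

Fix: Compute the overall average in a scalar subquery and compare each group's MIN against it in HAVING

Corrected query:
SELECT genre FROM movies GROUP BY genre HAVING MIN(rating) > (SELECT AVG(rating) FROM movies)

Result:
genre    
---------
Animation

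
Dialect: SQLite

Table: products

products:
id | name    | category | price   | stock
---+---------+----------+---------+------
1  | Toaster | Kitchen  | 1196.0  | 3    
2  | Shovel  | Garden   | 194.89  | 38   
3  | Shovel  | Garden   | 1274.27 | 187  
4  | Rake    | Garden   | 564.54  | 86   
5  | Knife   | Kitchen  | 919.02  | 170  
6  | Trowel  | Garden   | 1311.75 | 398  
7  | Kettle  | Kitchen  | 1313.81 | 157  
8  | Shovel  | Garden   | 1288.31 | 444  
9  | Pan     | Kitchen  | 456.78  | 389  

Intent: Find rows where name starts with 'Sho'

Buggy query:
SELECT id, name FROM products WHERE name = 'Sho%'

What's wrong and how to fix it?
Bug: '=' compares the literal string including the % character; pattern matching needs LIKE

Fix: Replace '=' with LIKE so 'Sho%' is treated as a pattern

Corrected query:
SELECT id, name FROM products WHERE name LIKE 'Sho%'

Result:
id | name  
---+-------
2  | Shovel
3  | Shovel
8  | Shovel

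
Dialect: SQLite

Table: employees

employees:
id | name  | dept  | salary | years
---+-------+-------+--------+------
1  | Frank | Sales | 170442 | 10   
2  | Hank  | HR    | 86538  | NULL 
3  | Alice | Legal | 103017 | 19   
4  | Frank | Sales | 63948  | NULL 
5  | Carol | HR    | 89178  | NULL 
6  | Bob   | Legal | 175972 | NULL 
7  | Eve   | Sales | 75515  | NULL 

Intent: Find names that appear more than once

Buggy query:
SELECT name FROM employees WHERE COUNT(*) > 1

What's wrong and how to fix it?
Bug: COUNT(*) is an aggregate and cannot be used in WHERE

Fix: GROUP BY name, then filter groups with HAVING COUNT(*) > 1

Corrected query:
SELECT name FROM employees GROUP BY name HAVING COUNT(*) > 1

Result:
name 
-----
Frank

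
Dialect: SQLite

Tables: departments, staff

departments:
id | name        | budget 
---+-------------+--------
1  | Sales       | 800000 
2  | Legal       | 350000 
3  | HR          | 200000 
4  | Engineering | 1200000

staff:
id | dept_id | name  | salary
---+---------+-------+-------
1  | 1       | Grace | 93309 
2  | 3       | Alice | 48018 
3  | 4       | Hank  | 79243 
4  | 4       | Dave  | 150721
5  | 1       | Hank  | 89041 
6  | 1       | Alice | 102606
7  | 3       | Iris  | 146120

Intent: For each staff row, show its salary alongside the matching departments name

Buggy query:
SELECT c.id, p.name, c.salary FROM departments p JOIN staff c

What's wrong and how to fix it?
Bug: Missing join condition: each staff row is matched to all departments rows instead of just its own

Fix: Specify the join condition linking the foreign key to the parent id

Corrected query:
SELECT c.id, p.name, c.salary FROM departments p JOIN staff c ON c.dept_id = p.id

Result:
id | name        | salary
---+-------------+-------
1  | Sales       | 93309 
2  | HR          | 48018 
3  | Engineering | 79243 
4  | Engineering | 150721
5  | Sales       | 89041 
6  | Sales       | 102606
7  | HR          | 146120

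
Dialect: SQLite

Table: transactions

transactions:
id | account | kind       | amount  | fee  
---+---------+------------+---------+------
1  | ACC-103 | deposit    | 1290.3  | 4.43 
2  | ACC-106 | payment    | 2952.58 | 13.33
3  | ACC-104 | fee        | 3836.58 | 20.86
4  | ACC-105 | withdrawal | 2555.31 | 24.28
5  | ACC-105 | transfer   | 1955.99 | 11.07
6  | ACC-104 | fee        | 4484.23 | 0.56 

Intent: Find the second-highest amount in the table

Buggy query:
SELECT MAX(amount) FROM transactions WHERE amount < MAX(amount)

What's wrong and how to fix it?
Bug: MAX(amount) on the right of the comparison is an aggregate-in-WHERE error

Fix: Compute the overall MAX in a subquery, then take MAX of rows below it

Corrected query:
SELECT MAX(amount) FROM transactions WHERE amount < (SELECT MAX(amount) FROM transactions)

Result:
MAX(amount)
-----------
3836.58    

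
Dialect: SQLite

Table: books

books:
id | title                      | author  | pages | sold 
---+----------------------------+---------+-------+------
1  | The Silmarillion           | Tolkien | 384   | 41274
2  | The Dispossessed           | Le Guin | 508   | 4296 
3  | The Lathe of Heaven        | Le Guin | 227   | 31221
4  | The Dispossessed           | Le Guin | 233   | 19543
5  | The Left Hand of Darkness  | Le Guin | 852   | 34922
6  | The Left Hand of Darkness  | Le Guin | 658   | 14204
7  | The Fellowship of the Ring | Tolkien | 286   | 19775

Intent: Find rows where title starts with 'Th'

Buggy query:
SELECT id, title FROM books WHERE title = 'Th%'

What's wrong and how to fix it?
Bug: '=' compares the literal string including the % character; pattern matching needs LIKE

Fix: Replace '=' with LIKE so 'Th%' is treated as a pattern

Corrected query:
SELECT id, title FROM books WHERE title LIKE 'Th%'

Result:
id | title                     
---+---------------------------
1  | The Silmarillion          
2  | The Dispossessed          
3  | The Lathe of Heaven       
4  | The Dispossessed          
5  | The Left Hand of Darkness 
6  | The Left Hand of Darkness 
7  | The Fellowship of the Ring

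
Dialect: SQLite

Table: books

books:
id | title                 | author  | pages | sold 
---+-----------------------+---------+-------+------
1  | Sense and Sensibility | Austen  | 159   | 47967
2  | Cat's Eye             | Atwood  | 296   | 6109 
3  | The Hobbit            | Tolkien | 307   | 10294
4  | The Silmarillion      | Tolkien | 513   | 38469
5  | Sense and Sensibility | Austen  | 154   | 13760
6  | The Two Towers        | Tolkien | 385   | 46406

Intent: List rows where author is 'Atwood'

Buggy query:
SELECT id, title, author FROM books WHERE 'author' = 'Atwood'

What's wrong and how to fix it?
Bug: 'author' in single quotes is a string literal, not the column; the comparison is literal-vs-literal and never true

Fix: Reference the column as author without single quotes

Corrected query:
SELECT id, title, author FROM books WHERE author = 'Atwood'

Result:
id | title     | author
---+-----------+-------
2  | Cat's Eye | Atwood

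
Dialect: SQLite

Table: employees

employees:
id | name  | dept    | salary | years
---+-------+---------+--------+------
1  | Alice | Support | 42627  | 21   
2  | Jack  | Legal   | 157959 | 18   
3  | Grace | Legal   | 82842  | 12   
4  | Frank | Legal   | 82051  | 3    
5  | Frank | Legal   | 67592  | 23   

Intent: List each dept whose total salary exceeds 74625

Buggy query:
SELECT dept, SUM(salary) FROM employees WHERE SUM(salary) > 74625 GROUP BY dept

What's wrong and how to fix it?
Bug: Aggregate functions cannot appear in a WHERE clause

Fix: Move the aggregate condition to a HAVING clause

Corrected query:
SELECT dept, SUM(salary) FROM employees GROUP BY dept HAVING SUM(salary) > 74625

Result:
dept  | SUM(salary)
------+------------
Legal | 390444     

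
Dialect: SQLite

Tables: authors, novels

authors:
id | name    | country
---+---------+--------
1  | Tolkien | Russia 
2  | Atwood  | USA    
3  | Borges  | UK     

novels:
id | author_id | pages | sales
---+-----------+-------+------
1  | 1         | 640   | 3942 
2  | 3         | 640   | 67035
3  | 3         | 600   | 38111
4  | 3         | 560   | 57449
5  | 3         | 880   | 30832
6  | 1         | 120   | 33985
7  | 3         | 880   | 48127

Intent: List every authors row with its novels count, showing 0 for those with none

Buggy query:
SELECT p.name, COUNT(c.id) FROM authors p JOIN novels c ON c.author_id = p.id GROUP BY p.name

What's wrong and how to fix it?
Bug: INNER JOIN drops authors rows that have no matching novels rows

Fix: Use LEFT JOIN so parents without children still appear (COUNT(c.id) gives 0)

Corrected query:
SELECT p.name, COUNT(c.id) FROM authors p LEFT JOIN novels c ON c.author_id = p.id GROUP BY p.name

Result:
name    | COUNT(c.id)
--------+------------
Atwood  | 0          
Borges  | 5          
Tolkien | 2          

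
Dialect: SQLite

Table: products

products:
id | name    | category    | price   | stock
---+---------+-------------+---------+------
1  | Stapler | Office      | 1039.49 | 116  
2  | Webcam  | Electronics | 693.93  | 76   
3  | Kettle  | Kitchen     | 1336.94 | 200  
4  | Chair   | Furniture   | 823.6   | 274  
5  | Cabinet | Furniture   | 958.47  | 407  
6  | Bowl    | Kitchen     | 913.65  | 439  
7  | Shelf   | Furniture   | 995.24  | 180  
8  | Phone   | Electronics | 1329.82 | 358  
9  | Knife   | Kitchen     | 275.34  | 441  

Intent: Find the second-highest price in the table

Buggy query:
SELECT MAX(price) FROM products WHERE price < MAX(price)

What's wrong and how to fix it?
Bug: MAX(price) on the right of the comparison is an aggregate-in-WHERE error

Fix: Compute the overall MAX in a subquery, then take MAX of rows below it

Corrected query:
SELECT MAX(price) FROM products WHERE price < (SELECT MAX(price) FROM products)

Result:
MAX(price)
----------
1329.82   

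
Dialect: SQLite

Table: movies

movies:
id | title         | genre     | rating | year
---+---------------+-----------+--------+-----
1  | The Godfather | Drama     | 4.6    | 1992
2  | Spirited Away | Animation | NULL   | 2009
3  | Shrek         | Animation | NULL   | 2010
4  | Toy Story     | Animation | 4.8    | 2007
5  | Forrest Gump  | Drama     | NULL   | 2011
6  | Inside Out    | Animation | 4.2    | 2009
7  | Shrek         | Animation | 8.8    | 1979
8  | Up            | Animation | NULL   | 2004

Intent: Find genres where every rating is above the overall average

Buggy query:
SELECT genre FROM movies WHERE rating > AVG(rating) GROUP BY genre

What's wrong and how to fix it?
Bug: WHERE evaluates per row before aggregation, so AVG() is unavailable

Fix: Compute the overall average in a scalar subquery and compare each group's MIN against it in HAVING

Corrected query:
SELECT genre FROM movies GROUP BY genre HAVING MIN(rating) > (SELECT AVG(rating) FROM movies)

Result:
(no rows)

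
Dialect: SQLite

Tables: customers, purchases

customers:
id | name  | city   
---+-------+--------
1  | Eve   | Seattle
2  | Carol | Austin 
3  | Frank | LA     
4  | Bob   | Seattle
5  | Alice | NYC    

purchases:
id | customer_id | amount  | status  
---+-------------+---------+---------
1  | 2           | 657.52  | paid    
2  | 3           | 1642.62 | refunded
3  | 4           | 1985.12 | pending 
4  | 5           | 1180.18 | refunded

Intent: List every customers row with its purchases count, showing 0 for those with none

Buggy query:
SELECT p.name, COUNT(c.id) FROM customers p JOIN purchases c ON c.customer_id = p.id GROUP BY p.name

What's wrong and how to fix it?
Bug: INNER JOIN drops customers rows that have no matching purchases rows

Fix: Switch to LEFT JOIN to retain unmatched parent rows

Corrected query:
SELECT p.name, COUNT(c.id) FROM customers p LEFT JOIN purchases c ON c.customer_id = p.id GROUP BY p.name

Result:
name  | COUNT(c.id)
------+------------
Alice | 1          
Bob   | 1          
Carol | 1          
Eve   | 0          
Frank | 1          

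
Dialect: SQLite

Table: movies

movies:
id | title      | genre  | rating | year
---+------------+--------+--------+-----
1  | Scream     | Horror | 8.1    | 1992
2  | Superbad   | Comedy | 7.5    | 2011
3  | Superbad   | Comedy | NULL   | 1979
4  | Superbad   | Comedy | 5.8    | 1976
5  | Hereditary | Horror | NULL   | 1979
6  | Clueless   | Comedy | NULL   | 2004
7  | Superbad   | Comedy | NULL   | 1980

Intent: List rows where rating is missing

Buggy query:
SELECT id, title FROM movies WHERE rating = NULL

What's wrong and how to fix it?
Bug: '= NULL' is always unknown in SQL three-valued logic, so no rows match

Fix: Replace '= NULL' with 'IS NULL'

Corrected query:
SELECT id, title FROM movies WHERE rating IS NULL

Result:
id | title     
---+-----------
3  | Superbad  
5  | Hereditary
6  | Clueless  
7  | Superbad  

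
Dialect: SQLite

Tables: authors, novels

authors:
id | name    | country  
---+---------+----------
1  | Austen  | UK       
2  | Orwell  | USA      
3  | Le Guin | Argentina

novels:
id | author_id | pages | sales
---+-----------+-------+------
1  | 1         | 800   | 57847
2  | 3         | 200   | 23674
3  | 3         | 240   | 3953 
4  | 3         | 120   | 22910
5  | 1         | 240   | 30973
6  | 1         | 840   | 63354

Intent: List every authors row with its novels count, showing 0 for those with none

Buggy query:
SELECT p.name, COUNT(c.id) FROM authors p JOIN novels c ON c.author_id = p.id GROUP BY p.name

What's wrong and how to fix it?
Bug: INNER JOIN drops authors rows that have no matching novels rows

Fix: Use LEFT JOIN so parents without children still appear (COUNT(c.id) gives 0)

Corrected query:
SELECT p.name, COUNT(c.id) FROM authors p LEFT JOIN novels c ON c.author_id = p.id GROUP BY p.name

Result:
name    | COUNT(c.id)
--------+------------
Austen  | 3          
Le Guin | 3          
Orwell  | 0          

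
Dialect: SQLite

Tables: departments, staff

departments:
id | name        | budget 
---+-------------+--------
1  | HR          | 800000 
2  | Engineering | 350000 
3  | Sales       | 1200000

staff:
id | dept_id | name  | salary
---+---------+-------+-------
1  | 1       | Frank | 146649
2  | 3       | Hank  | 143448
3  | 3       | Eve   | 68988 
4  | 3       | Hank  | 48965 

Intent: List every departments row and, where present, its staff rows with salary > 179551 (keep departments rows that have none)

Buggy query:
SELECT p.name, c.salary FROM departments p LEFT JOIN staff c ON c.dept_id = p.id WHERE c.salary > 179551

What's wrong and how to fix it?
Bug: Filtering c.salary in WHERE discards the NULL rows produced by LEFT JOIN, turning it into an inner join

Fix: Put 'c.salary > 179551' in the JOIN's ON clause instead of WHERE

Corrected query:
SELECT p.name, c.salary FROM departments p LEFT JOIN staff c ON c.dept_id = p.id AND c.salary > 179551

Result:
name        | salary
------------+-------
HR          | NULL  
Engineering | NULL  
Sales       | NULL  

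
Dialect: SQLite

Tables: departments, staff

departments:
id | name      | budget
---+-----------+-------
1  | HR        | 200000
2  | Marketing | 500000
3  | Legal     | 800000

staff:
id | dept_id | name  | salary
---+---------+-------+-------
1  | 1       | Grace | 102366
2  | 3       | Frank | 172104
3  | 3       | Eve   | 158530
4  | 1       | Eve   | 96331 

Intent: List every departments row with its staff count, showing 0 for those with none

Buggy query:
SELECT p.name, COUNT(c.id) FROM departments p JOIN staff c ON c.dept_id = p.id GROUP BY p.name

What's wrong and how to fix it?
Bug: An inner join excludes parents with zero children

Fix: Switch to LEFT JOIN to retain unmatched parent rows

Corrected query:
SELECT p.name, COUNT(c.id) FROM departments p LEFT JOIN staff c ON c.dept_id = p.id GROUP BY p.name

Result:
name      | COUNT(c.id)
----------+------------
HR        | 2          
Legal     | 2          
Marketing | 0          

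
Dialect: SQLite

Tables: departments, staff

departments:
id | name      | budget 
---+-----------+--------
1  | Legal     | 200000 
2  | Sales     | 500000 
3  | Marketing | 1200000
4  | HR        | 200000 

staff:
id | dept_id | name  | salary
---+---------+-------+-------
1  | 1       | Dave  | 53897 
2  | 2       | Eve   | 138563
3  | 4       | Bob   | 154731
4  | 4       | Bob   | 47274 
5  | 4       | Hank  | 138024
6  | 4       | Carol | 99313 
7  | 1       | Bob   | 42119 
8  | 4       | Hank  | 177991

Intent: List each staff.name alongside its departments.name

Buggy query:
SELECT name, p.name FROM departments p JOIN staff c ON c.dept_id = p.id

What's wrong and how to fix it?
Bug: 'name' exists in both joined tables, so the database can't tell which one is meant

Fix: Prefix ambiguous columns with the table alias

Corrected query:
SELECT c.name, p.name FROM departments p JOIN staff c ON c.dept_id = p.id

Result:
name  | name 
------+------
Dave  | Legal
Eve   | Sales
Bob   | HR   
Bob   | HR   
Hank  | HR   
Carol | HR   
Bob   | Legal
Hank  | HR   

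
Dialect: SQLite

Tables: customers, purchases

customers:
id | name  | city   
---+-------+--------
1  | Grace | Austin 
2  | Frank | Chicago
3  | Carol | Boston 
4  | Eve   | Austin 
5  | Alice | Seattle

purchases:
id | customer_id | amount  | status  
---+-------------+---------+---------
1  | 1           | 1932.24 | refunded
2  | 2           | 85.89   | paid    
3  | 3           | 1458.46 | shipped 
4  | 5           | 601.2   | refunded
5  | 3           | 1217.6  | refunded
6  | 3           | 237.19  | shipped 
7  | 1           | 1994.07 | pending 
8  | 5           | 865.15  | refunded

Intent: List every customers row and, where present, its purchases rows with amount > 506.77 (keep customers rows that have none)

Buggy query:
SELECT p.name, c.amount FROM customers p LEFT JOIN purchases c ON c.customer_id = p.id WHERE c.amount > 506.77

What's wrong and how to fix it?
Bug: Filtering c.amount in WHERE discards the NULL rows produced by LEFT JOIN, turning it into an inner join

Fix: Move the right-table condition into the ON clause so unmatched parents are kept

Corrected query:
SELECT p.name, c.amount FROM customers p LEFT JOIN purchases c ON c.customer_id = p.id AND c.amount > 506.77

Result:
name  | amount 
------+--------
Grace | 1932.24
Grace | 1994.07
Frank | NULL   
Carol | 1217.6 
Carol | 1458.46
Eve   | NULL   
Alice | 601.2  
Alice | 865.15 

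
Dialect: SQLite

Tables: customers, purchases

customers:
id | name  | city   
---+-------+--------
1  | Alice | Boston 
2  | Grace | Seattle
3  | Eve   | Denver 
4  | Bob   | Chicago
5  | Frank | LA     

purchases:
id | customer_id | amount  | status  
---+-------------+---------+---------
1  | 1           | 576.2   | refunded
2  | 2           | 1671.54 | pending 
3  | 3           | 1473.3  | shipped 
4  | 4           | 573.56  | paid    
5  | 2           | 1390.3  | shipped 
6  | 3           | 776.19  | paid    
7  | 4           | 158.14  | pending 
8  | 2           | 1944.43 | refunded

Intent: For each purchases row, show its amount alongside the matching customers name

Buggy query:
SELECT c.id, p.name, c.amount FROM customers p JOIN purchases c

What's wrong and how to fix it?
Bug: JOIN with no ON clause produces a cartesian product; every purchases row pairs with every customers row

Fix: Add ON c.customer_id = p.id to the JOIN

Corrected query:
SELECT c.id, p.name, c.amount FROM customers p JOIN purchases c ON c.customer_id = p.id

Result:
id | name  | amount 
---+-------+--------
1  | Alice | 576.2  
2  | Grace | 1671.54
3  | Eve   | 1473.3 
4  | Bob   | 573.56 
5  | Grace | 1390.3 
6  | Eve   | 776.19 
7  | Bob   | 158.14 
8  | Grace | 1944.43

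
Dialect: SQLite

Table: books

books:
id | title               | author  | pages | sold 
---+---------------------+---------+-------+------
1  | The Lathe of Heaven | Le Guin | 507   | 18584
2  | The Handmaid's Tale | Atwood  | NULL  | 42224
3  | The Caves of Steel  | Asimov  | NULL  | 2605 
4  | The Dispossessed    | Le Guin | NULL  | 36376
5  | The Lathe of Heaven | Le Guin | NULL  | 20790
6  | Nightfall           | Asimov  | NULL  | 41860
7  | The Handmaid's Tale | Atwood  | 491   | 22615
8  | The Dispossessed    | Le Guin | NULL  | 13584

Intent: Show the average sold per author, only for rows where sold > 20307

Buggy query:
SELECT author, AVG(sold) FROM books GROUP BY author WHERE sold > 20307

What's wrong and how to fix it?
Bug: WHERE cannot follow GROUP BY

Fix: Place WHERE between FROM and GROUP BY

Corrected query:
SELECT author, AVG(sold) FROM books WHERE sold > 20307 GROUP BY author

Result:
author  | AVG(sold)
--------+----------
Asimov  | 41860    
Atwood  | 32419.5  
Le Guin | 28583    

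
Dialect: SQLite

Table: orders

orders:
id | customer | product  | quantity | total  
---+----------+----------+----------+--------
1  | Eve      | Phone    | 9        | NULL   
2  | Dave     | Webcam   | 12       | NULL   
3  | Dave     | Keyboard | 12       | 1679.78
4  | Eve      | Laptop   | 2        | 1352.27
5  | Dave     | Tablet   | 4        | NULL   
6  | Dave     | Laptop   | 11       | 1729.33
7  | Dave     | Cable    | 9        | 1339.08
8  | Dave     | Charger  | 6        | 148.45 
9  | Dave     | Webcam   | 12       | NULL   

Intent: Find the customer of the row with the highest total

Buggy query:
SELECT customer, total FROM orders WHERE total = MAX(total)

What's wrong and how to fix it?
Bug: MAX(total) is an aggregate and cannot be used directly in WHERE

Fix: Use a subquery: WHERE total = (SELECT MAX(total) FROM orders)

Corrected query:
SELECT customer, total FROM orders WHERE total = (SELECT MAX(total) FROM orders)

Result:
customer | total  
---------+--------
Dave     | 1729.33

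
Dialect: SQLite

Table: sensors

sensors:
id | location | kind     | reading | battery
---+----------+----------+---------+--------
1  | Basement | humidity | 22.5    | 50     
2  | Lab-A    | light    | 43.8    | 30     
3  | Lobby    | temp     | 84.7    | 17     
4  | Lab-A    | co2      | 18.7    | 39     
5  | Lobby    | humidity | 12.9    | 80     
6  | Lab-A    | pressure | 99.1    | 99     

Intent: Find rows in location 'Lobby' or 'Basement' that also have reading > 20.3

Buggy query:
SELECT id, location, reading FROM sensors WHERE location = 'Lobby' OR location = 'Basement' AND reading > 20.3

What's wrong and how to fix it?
Bug: AND binds tighter than OR, so this parses as location = 'Lobby' OR (location = 'Basement' AND reading > 20.3)

Fix: Add parentheses around the OR so the AND applies to both alternatives

Corrected query:
SELECT id, location, reading FROM sensors WHERE (location = 'Lobby' OR location = 'Basement') AND reading > 20.3

Result:
id | location | reading
---+----------+--------
1  | Basement | 22.5   
3  | Lobby    | 84.7   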